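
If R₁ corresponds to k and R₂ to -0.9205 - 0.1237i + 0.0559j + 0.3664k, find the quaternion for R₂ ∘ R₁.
-0.3664 + 0.0559i + 0.1237j - 0.9205k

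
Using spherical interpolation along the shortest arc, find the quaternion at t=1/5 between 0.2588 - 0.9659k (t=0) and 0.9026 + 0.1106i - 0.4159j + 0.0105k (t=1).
0.4799 + 0.0302i - 0.1134j - 0.8694k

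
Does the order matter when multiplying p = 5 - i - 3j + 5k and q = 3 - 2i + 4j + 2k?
Yes: pq = 15 - 39i + 3j + 15k ≠ 15 + 13i + 19j + 35k = qp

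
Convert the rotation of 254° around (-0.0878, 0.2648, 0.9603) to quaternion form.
-0.6018 - 0.0701i + 0.2115j + 0.7669k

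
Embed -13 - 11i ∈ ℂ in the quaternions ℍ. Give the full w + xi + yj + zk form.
-13 - 11i + 0j + 0k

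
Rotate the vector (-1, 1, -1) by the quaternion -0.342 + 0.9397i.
(-1, -1.409, 0.123)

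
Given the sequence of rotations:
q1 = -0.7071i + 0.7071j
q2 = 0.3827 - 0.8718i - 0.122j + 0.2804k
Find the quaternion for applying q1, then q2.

q2 · q1 = -0.5302 - 0.4689i + 0.0723j - 0.7027k
-0.5302 - 0.4689i + 0.0723j - 0.7027k


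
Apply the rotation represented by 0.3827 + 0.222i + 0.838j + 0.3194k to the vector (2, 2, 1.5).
(0.213, 3.176, -0.343)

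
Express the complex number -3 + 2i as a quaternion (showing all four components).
-3 + 2i + 0j + 0k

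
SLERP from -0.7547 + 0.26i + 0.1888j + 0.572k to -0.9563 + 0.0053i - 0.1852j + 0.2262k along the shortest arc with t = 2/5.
-0.8753 + 0.1647i + 0.0399j + 0.453k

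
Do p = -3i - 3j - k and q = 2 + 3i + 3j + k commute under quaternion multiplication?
Yes: pq = qp = 19 - 6i - 6j - 2k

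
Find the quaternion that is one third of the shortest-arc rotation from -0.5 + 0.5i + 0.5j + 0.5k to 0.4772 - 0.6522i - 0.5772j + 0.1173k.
-0.5166 + 0.5788i + 0.5522j + 0.3053k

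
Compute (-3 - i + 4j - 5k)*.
-3 + i - 4j + 5k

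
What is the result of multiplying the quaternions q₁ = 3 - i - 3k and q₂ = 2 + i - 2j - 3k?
-2 - 5i - 12j - 13k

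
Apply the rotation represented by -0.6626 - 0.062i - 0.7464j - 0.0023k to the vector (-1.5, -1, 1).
(1.071, -1.214, 1.276)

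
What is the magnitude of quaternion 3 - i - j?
√11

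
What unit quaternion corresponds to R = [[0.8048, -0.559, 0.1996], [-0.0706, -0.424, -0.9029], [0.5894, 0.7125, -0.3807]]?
0.5 + 0.8077i - 0.1949j + 0.2442k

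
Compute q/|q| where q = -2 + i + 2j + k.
-0.6325 + 0.3162i + 0.6325j + 0.3162k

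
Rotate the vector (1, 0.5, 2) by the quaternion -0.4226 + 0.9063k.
(-0.26, -1.087, 2)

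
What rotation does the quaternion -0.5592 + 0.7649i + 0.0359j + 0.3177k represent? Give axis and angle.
axis = (0.9226, 0.0433, 0.3832), θ = 248°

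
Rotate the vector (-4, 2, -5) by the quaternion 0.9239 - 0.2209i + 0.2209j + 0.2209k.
(-5.784, -2.162, -2.622)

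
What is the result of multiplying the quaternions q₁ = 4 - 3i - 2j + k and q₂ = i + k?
2 + 2i + 4j + 6k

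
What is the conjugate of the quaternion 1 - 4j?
1 + 4j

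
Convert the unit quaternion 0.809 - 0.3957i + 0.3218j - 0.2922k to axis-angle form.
axis = (-0.6732, 0.5475, -0.4971), θ = 72°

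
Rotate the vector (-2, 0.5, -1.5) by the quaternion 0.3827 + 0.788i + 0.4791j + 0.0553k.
(-1.394, -0.894, 1.939)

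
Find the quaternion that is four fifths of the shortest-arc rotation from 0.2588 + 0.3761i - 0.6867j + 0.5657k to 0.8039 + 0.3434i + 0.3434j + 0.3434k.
0.7836 + 0.4046i + 0.1249j + 0.4545k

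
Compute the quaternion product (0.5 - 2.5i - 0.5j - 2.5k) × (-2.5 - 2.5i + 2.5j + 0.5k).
-5 + 11i + 10j - k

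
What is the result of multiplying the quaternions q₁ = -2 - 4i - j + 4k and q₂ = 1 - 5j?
-7 + 16i + 9j + 24k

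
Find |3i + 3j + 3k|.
√27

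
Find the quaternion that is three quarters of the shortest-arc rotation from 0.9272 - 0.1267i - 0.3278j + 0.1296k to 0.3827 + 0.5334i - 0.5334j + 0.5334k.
0.5842 + 0.3955i - 0.5296j + 0.4711k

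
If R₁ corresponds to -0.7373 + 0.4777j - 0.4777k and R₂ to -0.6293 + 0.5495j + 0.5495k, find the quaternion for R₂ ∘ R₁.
0.464 - 0.525i - 0.7058j - 0.1045k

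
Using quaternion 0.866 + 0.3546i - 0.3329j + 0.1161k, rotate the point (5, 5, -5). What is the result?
(4.042, 6.89, 3.345)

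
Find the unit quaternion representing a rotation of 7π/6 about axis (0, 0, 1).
-0.2588 + 0.9659k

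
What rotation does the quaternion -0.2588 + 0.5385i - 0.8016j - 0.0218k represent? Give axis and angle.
axis = (0.5575, -0.8299, -0.0226), θ = 7π/6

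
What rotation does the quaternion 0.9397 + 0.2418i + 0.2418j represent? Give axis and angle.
axis = (√2/2, √2/2, 0), θ = 40°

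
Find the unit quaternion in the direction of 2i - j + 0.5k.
0.8729i - 0.4364j + 0.2182k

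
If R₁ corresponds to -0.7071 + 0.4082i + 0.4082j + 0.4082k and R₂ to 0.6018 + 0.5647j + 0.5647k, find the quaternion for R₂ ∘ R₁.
-0.8866 + 0.2457i + 0.0769j - 0.3842k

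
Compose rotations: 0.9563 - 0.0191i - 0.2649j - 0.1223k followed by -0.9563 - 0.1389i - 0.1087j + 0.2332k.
-0.9174 - 0.0395i + 0.1279j + 0.3747k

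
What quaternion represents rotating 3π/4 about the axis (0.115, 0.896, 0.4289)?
0.3827 + 0.1062i + 0.8278j + 0.3963k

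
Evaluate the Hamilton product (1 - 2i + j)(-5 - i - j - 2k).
-6 + 7i - 10j + k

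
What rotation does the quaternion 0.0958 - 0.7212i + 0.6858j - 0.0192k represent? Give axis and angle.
axis = (-0.7245, 0.689, -0.0193), θ = 169°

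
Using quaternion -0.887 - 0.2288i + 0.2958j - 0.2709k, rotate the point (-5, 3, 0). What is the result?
(-5.239, 0.519, -2.507)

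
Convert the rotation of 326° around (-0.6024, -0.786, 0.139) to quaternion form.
-0.9563 - 0.1761i - 0.2298j + 0.0406k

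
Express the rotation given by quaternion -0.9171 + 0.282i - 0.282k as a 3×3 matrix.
[[0.841, -0.5172, -0.159], [0.5172, 0.6819, 0.5172], [-0.159, -0.5172, 0.841]]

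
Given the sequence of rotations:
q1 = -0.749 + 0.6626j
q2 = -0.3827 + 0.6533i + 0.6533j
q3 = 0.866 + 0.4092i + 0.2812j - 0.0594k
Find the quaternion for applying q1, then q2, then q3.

q2 · q1 = -0.1462 - 0.4893i - 0.7429j + 0.4329k
q3 · q2 · q1 = 0.3082 - 0.406i - 0.8325j + 0.2172k
0.3082 - 0.406i - 0.8325j + 0.2172k


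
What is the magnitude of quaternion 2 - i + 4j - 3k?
√30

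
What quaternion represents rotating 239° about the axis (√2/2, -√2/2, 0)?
-0.4924 + 0.6154i - 0.6154j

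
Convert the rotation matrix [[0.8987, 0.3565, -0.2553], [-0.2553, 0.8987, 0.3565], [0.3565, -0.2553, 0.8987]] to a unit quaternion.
0.9613 - 0.1591i - 0.1591j - 0.1591k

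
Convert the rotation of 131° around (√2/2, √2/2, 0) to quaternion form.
0.4147 + 0.6434i + 0.6434j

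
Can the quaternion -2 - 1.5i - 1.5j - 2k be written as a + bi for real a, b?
No. The quaternion -2 - 1.5i - 1.5j - 2k has j-coefficient y = -1.5 and k-coefficient z = -2, not both zero, so it does not lie in the complex subalgebra spanned by 1 and i.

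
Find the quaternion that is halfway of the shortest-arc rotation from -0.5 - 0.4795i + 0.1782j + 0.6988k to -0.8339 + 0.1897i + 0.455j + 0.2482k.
-0.7503 - 0.163i + 0.3561j + 0.5326k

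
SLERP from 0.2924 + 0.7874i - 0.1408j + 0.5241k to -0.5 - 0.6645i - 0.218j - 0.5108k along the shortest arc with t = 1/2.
0.4058 + 0.7435i + 0.0395j + 0.53k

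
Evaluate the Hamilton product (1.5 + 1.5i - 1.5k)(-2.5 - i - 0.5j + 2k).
0.75 - 6i - 2.25j + 6k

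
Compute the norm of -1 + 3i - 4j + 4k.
√42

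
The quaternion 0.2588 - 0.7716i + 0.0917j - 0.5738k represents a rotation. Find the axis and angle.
axis = (-0.7988, 0.0949, -0.594), θ = 5π/6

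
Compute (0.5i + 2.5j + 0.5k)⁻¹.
-0.0741i - 0.3704j - 0.0741k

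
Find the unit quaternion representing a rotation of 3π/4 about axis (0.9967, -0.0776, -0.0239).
0.3827 + 0.9208i - 0.0717j - 0.0221k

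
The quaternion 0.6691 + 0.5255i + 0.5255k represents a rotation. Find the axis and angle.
axis = (√2/2, 0, √2/2), θ = 96°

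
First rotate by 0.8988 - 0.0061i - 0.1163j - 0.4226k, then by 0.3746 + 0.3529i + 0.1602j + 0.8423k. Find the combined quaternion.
0.7134 + 0.3452i + 0.2444j + 0.5587k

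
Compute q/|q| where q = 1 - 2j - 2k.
0.3333 - 0.6667j - 0.6667k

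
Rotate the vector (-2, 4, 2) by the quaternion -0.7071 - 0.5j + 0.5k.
(4.243, 2.414, 0.414)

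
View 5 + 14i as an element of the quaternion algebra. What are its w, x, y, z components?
5 + 14i + 0j + 0k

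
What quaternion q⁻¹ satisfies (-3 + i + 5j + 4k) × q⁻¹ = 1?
-0.0588 - 0.0196i - 0.098j - 0.0784k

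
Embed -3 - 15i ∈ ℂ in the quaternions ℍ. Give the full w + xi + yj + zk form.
-3 - 15i + 0j + 0k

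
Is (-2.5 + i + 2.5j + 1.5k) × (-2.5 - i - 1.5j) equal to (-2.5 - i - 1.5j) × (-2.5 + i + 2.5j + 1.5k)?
No: pq = 11 + 2.25i - 4j - 2.75k ≠ 11 - 2.25i - j - 4.75k = qp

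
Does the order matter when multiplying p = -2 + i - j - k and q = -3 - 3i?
Yes: pq = 9 + 3i + 6j ≠ 9 + 3i + 6k = qp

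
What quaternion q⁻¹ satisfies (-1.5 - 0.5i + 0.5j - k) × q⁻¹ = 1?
-0.4 + 0.1333i - 0.1333j + 0.2667k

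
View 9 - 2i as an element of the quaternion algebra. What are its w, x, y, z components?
9 - 2i + 0j + 0k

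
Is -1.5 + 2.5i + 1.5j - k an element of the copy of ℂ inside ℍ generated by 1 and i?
No. The quaternion -1.5 + 2.5i + 1.5j - k has j-coefficient y = 1.5 and k-coefficient z = -1, not both zero, so it does not lie in the complex subalgebra spanned by 1 and i.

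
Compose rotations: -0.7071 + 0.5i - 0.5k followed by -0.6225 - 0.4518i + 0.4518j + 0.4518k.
0.892 - 0.2177i - 0.3195j - 0.2341k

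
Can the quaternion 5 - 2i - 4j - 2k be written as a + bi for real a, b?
No. The quaternion 5 - 2i - 4j - 2k has j-coefficient y = -4 and k-coefficient z = -2, not both zero, so it does not lie in the complex subalgebra spanned by 1 and i.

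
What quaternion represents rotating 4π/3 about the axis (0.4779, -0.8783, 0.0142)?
-0.5 + 0.4139i - 0.7606j + 0.0123k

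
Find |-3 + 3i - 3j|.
√27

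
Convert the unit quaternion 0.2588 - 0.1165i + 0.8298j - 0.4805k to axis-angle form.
axis = (-0.1206, 0.8591, -0.4974), θ = 5π/6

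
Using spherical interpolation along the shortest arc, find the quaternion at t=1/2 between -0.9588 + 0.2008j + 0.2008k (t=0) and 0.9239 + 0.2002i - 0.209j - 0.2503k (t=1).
-0.9466 - 0.1007i + 0.206j + 0.2268k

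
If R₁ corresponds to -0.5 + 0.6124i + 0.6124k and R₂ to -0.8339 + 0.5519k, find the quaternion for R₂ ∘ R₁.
0.079 - 0.5107i + 0.338j - 0.7866k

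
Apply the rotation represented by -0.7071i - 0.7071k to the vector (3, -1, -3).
(-3, 1, 3)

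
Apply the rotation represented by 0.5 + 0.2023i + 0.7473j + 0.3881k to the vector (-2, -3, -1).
(0.189, -3.609, -0.968)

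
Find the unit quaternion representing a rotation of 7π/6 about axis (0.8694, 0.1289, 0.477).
-0.2588 + 0.8398i + 0.1245j + 0.4607k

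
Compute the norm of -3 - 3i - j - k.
√20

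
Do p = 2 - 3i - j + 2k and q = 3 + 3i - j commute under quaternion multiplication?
No: pq = 14 - i + j + 12k ≠ 14 - 5i - 11j = qp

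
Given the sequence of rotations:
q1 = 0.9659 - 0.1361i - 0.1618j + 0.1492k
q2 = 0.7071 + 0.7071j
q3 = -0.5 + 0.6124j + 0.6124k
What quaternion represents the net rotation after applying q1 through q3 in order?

q2 · q1 = 0.7974 + 0.0093i + 0.5686j + 0.2017k
q3 · q2 · q1 = -0.8704 - 0.2293i + 0.2097j + 0.3818k
-0.8704 - 0.2293i + 0.2097j + 0.3818k


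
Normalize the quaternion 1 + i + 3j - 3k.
0.2236 + 0.2236i + 0.6708j - 0.6708k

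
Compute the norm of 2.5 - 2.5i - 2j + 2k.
4.528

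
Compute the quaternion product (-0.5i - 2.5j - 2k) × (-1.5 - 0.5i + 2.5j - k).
4 + 8.25i + 4.25j + 0.5k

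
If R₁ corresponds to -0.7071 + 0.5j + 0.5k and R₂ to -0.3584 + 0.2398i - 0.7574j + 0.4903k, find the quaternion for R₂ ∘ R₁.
0.387 - 0.7934i + 0.2365j - 0.406k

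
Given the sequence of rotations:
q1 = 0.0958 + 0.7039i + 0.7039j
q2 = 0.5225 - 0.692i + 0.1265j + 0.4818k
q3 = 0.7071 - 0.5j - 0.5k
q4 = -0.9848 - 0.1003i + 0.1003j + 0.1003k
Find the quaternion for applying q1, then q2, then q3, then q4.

q2 · q1 = 0.4481 - 0.0376i + 0.719j - 0.53k
q3 · q2 · q1 = 0.4114 + 0.5979i + 0.3032j - 0.6176k
q4 · q3 · q2 · q1 = -0.3136 - 0.7224i - 0.2593j + 0.5591k
-0.3136 - 0.7224i - 0.2593j + 0.5591k


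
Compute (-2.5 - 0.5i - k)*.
-2.5 + 0.5i + k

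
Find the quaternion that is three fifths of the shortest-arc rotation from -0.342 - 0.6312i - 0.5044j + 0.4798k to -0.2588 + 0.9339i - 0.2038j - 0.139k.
0.0147 - 0.9407i - 0.1003j + 0.3236k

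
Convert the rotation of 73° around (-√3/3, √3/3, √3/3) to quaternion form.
0.8039 - 0.3434i + 0.3434j + 0.3434k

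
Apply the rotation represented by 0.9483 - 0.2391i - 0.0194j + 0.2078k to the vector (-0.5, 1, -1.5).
(-0.637, -0.071, -1.758)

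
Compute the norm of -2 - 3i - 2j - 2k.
√21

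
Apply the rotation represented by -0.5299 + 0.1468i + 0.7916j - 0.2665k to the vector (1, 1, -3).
(2.306, 2.129, 1.072)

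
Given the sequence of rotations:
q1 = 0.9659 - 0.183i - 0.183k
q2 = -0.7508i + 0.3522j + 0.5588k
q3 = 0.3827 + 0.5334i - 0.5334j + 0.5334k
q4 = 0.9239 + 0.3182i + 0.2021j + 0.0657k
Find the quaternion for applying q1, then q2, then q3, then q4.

q2 · q1 = -0.0351 - 0.7897i + 0.1005j + 0.6042k
q3 · q2 · q1 = 0.1391 - 0.6968i - 0.6863j - 0.1551k
q4 · q3 · q2 · q1 = 0.4991 - 0.5858i - 0.6024j - 0.2117k
0.4991 - 0.5858i - 0.6024j - 0.2117k


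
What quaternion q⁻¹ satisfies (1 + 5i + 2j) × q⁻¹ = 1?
0.0333 - 0.1667i - 0.0667j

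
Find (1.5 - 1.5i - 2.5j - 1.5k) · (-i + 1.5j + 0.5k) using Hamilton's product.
3 - 0.5i + 4.5j - 4k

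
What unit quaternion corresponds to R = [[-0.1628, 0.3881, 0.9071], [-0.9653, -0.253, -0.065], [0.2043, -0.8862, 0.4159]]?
0.5 - 0.4106i + 0.3514j - 0.6767k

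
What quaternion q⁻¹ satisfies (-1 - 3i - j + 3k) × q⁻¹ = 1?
-0.05 + 0.15i + 0.05j - 0.15k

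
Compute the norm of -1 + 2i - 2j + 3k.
√18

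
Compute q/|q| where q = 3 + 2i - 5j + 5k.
0.378 + 0.252i - 0.6299j + 0.6299k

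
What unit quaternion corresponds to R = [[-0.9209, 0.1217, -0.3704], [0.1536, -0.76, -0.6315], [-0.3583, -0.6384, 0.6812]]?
0.0087 - 0.1987i - 0.3463j + 0.9168k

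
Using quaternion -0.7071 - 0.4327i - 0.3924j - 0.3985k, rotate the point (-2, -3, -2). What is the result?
(-1.877, -2.132, -2.989)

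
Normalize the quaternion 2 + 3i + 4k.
0.3714 + 0.5571i + 0.7428k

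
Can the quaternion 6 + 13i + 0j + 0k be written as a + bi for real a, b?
Yes. The quaternion 6 + 13i has j- and k-coefficients y = z = 0, so it lies in the complex subalgebra spanned by 1 and i.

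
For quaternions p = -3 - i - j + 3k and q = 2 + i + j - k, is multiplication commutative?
No: pq = -1 - 7i - 3j + 9k ≠ -1 - 3i - 7j + 9k = qp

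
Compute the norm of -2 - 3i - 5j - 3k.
√47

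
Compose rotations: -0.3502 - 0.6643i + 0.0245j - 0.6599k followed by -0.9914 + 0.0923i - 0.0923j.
0.4108 + 0.6872i + 0.0689j + 0.5952k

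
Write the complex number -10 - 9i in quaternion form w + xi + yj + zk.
-10 - 9i + 0j + 0k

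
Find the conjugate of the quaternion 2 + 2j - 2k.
2 - 2j + 2k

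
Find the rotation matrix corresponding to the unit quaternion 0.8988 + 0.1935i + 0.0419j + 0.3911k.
[[0.6906, -0.6868, 0.2267], [0.7193, 0.6192, -0.3151], [0.076, 0.3806, 0.9216]]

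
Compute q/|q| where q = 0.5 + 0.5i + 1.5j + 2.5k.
0.1667 + 0.1667i + 0.5j + 0.8333k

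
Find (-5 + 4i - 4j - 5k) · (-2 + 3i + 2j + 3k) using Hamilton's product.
21 - 25i - 29j + 15k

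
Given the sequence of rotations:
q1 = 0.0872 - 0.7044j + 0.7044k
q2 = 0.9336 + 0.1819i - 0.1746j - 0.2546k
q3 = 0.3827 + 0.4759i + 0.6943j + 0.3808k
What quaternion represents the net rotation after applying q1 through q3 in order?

q2 · q1 = 0.1378 - 0.2865i - 0.801j + 0.5073k
q3 · q2 · q1 = 0.552 + 0.6132i - 0.5614j + 0.0643k
0.552 + 0.6132i - 0.5614j + 0.0643k


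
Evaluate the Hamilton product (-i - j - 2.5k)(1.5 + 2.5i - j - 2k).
-3.5 - 2i - 9.75j - 0.25k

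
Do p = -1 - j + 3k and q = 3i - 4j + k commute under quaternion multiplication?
No: pq = -7 + 8i + 13j + 2k ≠ -7 - 14i - 5j - 4k = qp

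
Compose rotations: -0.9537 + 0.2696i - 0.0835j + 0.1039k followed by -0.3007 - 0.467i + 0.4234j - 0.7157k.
0.5224 + 0.3485i - 0.5231j + 0.5762k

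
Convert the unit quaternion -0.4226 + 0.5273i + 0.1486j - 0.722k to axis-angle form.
axis = (0.5818, 0.164, -0.7966), θ = 230°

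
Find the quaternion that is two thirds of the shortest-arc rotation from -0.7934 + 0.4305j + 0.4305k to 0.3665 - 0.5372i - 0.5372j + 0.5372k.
-0.63 + 0.422i + 0.6076j - 0.2364k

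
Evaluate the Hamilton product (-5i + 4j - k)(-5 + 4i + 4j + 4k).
8 + 45i - 4j - 31k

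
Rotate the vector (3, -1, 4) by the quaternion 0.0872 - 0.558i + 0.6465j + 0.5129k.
(-2.114, 1.295, -4.456)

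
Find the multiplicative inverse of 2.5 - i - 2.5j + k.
0.1724 + 0.069i + 0.1724j - 0.069k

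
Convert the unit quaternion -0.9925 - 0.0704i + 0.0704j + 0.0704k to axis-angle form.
axis = (-√3/3, √3/3, √3/3), θ = 346°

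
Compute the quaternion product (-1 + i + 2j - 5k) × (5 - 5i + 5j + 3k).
5 + 41i + 27j - 13k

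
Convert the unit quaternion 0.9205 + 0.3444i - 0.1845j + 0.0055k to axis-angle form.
axis = (0.8814, -0.4722, 0.0141), θ = 46°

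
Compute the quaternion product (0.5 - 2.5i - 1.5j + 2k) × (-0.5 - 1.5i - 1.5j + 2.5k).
-11.25 - 0.25i + 3.25j + 1.75k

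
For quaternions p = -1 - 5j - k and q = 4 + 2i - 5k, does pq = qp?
No: pq = -9 + 23i - 22j + 11k ≠ -9 - 27i - 18j - 9k = qp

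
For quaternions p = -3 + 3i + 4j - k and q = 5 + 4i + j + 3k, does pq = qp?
No: pq = -28 + 16i + 4j - 27k ≠ -28 - 10i + 30j - k = qp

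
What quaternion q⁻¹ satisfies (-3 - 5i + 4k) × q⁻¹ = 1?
-0.06 + 0.1i - 0.08k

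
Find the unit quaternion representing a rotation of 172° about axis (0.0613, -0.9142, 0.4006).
0.0698 + 0.0612i - 0.912j + 0.3996k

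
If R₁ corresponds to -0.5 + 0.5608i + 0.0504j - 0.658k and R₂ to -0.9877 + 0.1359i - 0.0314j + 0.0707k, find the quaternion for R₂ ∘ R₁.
0.4657 - 0.6048i + 0.095j + 0.639k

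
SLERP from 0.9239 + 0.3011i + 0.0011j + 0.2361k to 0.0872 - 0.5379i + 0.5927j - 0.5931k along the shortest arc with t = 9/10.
0.0436 + 0.5581i - 0.5691j + 0.6022k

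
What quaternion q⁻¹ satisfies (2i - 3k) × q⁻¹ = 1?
-0.1538i + 0.2308k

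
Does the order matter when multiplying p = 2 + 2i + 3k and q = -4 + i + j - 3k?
Yes: pq = -1 - 9i + 11j - 16k ≠ -1 - 3i - 7j - 20k = qp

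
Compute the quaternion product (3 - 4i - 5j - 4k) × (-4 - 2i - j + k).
-21 + i + 29j + 13k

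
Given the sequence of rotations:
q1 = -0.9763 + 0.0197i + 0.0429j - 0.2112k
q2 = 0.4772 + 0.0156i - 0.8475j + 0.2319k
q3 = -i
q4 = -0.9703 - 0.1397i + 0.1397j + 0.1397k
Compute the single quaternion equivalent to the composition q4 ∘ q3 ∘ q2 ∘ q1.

q2 · q1 = -0.3809 + 0.1632i + 0.8557j - 0.3098k
q3 · q2 · q1 = 0.1632 + 0.3809i - 0.3098j - 0.8557k
q4 · q3 · q2 · q1 = 0.0577 - 0.4686i + 0.2571j + 0.8432k
0.0577 - 0.4686i + 0.2571j + 0.8432k


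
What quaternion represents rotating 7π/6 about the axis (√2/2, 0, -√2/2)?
-0.2588 + 0.683i - 0.683k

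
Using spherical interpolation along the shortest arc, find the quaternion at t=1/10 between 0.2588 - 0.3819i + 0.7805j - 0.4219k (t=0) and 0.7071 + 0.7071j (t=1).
0.3148 - 0.35i + 0.793j - 0.3867k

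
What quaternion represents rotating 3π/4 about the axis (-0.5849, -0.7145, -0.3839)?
0.3827 - 0.5404i - 0.6601j - 0.3547k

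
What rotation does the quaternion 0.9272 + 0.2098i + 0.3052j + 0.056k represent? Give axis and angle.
axis = (0.5601, 0.8148, 0.1495), θ = 44°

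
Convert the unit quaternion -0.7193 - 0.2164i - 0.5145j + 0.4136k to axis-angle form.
axis = (-0.3115, -0.7406, 0.5954), θ = 272°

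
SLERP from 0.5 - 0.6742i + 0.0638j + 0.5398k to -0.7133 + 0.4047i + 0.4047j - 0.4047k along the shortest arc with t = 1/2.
0.6356 - 0.5652i - 0.1786j + 0.4948k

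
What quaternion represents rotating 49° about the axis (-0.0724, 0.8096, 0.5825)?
0.91 - 0.03i + 0.3357j + 0.2416k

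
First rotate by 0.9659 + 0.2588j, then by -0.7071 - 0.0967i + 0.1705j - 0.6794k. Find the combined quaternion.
-0.7271 + 0.0824i - 0.0183j - 0.6813k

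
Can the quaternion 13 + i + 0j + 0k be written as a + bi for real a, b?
Yes. The quaternion 13 + i has j- and k-coefficients y = z = 0, so it lies in the complex subalgebra spanned by 1 and i.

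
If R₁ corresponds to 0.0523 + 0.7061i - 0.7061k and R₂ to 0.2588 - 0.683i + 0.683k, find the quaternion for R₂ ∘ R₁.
0.9781 + 0.147i - 0.147k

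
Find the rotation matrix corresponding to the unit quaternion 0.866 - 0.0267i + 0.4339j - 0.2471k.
[[0.5013, 0.4048, 0.7647], [-0.4511, 0.8765, -0.1682], [-0.7383, -0.2607, 0.622]]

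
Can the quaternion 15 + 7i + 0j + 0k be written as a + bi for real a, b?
Yes. The quaternion 15 + 7i has j- and k-coefficients y = z = 0, so it lies in the complex subalgebra spanned by 1 and i.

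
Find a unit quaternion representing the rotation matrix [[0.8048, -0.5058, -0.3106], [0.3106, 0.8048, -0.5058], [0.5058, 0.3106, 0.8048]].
0.9239 + 0.2209i - 0.2209j + 0.2209k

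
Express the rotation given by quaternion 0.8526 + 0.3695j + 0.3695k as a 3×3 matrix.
[[0.4539, -0.6301, 0.6301], [0.6301, 0.7269, 0.2731], [-0.6301, 0.2731, 0.7269]]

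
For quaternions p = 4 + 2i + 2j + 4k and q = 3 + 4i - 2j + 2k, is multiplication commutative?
No: pq = 34i + 10j + 8k ≠ 10i - 14j + 32k = qp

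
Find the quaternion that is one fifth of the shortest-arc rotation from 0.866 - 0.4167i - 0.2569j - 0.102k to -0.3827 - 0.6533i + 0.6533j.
0.8857 - 0.1982i - 0.4097j - 0.092k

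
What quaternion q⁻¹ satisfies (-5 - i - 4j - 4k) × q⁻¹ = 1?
-0.0862 + 0.0172i + 0.069j + 0.069k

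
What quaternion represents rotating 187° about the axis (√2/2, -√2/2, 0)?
-0.061 + 0.7058i - 0.7058j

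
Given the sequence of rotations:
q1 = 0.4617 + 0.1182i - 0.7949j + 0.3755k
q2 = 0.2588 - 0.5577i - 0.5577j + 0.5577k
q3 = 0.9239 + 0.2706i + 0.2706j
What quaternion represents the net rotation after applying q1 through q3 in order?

q2 · q1 = -0.4673 + 0.007i - 0.1879j + 0.8639k
q3 · q2 · q1 = -0.3828 + 0.1138i - 0.5338j + 0.7454k
-0.3828 + 0.1138i - 0.5338j + 0.7454k


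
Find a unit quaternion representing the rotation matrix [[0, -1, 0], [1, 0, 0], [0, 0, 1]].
0.7071 + 0.7071k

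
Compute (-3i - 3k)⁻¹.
0.1667i + 0.1667k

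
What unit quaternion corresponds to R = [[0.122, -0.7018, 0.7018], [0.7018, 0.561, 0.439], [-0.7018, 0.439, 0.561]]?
0.749 + 0.4685j + 0.4685k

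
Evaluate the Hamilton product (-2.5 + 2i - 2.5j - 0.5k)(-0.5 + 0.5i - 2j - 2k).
-5.75 + 1.75i + 10j + 2.5k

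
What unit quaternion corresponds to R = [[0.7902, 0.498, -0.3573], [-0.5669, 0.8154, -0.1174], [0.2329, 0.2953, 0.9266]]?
0.9397 + 0.1098i - 0.157j - 0.2833k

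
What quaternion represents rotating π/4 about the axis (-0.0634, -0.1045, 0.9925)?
0.9239 - 0.0243i - 0.04j + 0.3798k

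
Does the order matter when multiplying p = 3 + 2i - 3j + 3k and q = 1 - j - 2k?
Yes: pq = 6 + 11i - 2j - 5k ≠ 6 - 7i - 10j - k = qp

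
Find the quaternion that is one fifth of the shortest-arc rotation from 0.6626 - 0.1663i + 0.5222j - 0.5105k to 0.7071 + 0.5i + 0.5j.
0.7157 - 0.0263i + 0.5511j - 0.4281k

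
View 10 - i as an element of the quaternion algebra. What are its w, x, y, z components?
10 - i + 0j + 0k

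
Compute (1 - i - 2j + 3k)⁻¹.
0.0667 + 0.0667i + 0.1333j - 0.2k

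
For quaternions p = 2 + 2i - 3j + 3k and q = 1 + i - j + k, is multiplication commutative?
No: pq = -6 + 4i - 4j + 6k ≠ -6 + 4i - 6j + 4k = qp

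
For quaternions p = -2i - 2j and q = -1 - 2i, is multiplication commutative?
No: pq = -4 + 2i + 2j - 4k ≠ -4 + 2i + 2j + 4k = qp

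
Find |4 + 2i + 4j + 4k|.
√52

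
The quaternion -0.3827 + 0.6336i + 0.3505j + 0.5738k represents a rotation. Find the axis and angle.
axis = (0.6858, 0.3794, 0.6211), θ = 5π/4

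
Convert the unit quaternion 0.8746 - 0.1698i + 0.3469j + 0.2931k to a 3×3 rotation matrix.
[[0.5875, -0.6305, 0.5073], [0.3949, 0.7705, 0.5004], [-0.7063, -0.0937, 0.7017]]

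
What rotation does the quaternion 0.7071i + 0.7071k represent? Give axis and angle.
axis = (√2/2, 0, √2/2), θ = π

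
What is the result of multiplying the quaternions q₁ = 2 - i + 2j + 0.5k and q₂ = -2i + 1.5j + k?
-5.5 - 2.75i + 3j + 4.5k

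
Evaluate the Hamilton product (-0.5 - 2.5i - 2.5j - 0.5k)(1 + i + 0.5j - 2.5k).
2 + 3.5i - 9.5j + 2k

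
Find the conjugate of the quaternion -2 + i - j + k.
-2 - i + j - k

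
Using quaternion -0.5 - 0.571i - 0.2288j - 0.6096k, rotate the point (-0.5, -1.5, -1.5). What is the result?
(-0.941, 0.596, -1.873)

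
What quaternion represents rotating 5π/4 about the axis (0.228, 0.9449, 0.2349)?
-0.3827 + 0.2106i + 0.873j + 0.217k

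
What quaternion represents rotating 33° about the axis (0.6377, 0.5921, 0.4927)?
0.9588 + 0.1811i + 0.1682j + 0.1399k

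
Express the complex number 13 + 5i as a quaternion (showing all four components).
13 + 5i + 0j + 0k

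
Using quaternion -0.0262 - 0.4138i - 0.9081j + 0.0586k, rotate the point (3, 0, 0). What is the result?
(-1.968, 2.245, -0.288)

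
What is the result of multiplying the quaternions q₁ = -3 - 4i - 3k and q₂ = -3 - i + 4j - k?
2 + 27i - 13j - 4k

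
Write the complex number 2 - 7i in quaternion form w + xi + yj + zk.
2 - 7i + 0j + 0k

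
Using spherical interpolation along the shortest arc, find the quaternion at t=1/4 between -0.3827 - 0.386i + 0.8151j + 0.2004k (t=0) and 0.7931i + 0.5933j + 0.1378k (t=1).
-0.3338 - 0.0657i + 0.9138j + 0.2219k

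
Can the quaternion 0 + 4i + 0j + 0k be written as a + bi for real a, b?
Yes. The quaternion 4i has j- and k-coefficients y = z = 0, so it lies in the complex subalgebra spanned by 1 and i.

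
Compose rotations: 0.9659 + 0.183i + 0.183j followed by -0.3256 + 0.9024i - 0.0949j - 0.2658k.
-0.4623 + 0.8607i - 0.1999j - 0.0742k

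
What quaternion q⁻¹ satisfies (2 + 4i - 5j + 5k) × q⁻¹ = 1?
0.0286 - 0.0571i + 0.0714j - 0.0714k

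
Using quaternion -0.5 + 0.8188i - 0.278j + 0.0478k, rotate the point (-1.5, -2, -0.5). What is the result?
(-0.625, 1.049, 2.238)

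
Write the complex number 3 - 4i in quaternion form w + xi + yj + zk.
3 - 4i + 0j + 0k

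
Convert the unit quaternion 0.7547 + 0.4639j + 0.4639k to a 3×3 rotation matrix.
[[0.1392, -0.7002, 0.7002], [0.7002, 0.5696, 0.4304], [-0.7002, 0.4304, 0.5696]]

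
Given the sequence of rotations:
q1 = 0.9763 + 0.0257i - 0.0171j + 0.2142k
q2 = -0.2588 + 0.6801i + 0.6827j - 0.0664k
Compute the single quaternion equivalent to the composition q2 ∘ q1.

q2 · q1 = -0.2442 + 0.8024i + 0.5236j - 0.1494k
-0.2442 + 0.8024i + 0.5236j - 0.1494k


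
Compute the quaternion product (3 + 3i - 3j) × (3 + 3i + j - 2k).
3 + 24i + 6k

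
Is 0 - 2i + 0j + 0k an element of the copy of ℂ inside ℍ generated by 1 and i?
Yes. The quaternion -2i has j- and k-coefficients y = z = 0, so it lies in the complex subalgebra spanned by 1 and i.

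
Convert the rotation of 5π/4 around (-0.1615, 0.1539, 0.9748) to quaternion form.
-0.3827 - 0.1492i + 0.1422j + 0.9006k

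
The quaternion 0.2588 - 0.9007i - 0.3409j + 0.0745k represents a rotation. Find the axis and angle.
axis = (-0.9325, -0.3529, 0.0771), θ = 5π/6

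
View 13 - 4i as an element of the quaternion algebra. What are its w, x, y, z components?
13 - 4i + 0j + 0k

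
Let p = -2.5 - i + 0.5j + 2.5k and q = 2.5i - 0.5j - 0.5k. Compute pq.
4 - 5.25i + 7j + 0.5k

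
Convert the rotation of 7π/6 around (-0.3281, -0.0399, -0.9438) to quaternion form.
-0.2588 - 0.3169i - 0.0385j - 0.9116k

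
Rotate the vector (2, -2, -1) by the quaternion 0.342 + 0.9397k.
(-0.247, 2.818, -1)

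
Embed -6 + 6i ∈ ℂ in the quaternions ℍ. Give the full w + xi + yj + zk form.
-6 + 6i + 0j + 0k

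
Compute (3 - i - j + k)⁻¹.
0.25 + 0.0833i + 0.0833j - 0.0833k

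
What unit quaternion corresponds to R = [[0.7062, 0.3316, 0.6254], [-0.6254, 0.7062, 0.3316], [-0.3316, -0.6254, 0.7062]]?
0.883 - 0.271i + 0.271j - 0.271k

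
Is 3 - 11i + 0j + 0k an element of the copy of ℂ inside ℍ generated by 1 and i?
Yes. The quaternion 3 - 11i has j- and k-coefficients y = z = 0, so it lies in the complex subalgebra spanned by 1 and i.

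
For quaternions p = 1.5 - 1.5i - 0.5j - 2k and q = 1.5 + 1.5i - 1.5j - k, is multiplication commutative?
No: pq = 1.75 - 2.5i - 7.5j - 1.5k ≠ 1.75 + 2.5i + 1.5j - 7.5k = qp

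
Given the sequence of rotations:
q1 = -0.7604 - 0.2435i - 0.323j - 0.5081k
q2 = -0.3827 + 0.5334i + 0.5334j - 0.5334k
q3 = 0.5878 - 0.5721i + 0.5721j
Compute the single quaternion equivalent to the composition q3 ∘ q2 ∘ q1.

q2 · q1 = 0.3222 - 0.7557i + 0.1189j + 0.5576k
q3 · q2 · q1 = -0.311 - 0.3095i + 0.5732j + 0.6921k
-0.311 - 0.3095i + 0.5732j + 0.6921k


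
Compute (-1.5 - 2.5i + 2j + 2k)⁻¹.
-0.0909 + 0.1515i - 0.1212j - 0.1212k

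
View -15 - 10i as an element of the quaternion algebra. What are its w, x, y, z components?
-15 - 10i + 0j + 0k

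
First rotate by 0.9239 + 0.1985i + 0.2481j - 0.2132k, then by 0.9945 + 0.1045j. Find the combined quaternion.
0.8929 + 0.1751i + 0.3433j - 0.2328k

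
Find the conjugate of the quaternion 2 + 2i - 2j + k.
2 - 2i + 2j - k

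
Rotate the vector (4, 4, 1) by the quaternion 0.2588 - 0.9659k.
(-1.464, -5.464, 1)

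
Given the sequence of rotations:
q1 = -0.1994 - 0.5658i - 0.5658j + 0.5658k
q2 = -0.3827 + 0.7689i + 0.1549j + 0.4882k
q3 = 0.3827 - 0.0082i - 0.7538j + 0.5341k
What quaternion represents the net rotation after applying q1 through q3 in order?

q2 · q1 = 0.3228 + 0.4271i - 0.5256j - 0.6613k
q3 · q2 · q1 = 0.084 + 0.94i - 0.2218j + 0.2456k
0.084 + 0.94i - 0.2218j + 0.2456k


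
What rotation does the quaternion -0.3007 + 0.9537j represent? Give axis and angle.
axis = (0, 1, 0), θ = 215°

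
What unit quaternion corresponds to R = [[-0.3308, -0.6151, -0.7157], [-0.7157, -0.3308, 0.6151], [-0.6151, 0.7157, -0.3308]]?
-0.0436 - 0.5768i + 0.5768j + 0.5768k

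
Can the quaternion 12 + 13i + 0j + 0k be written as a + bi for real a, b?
Yes. The quaternion 12 + 13i has j- and k-coefficients y = z = 0, so it lies in the complex subalgebra spanned by 1 and i.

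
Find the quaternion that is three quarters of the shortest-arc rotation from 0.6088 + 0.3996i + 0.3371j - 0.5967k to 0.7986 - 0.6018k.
0.7733 + 0.105i + 0.0886j - 0.619k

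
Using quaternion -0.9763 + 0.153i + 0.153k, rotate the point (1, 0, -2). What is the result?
(0.86, -0.896, -1.86)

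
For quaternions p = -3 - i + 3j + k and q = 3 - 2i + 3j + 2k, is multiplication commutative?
No: pq = -22 + 6i ≠ -22 - 6k = qp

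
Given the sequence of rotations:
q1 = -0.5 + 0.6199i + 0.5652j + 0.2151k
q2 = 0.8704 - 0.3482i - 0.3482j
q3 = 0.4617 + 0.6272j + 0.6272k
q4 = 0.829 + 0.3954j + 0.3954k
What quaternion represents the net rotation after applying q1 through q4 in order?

q2 · q1 = -0.0225 + 0.6388i + 0.7409j + 0.2063k
q3 · q2 · q1 = -0.6045 - 0.0404i + 0.7286j - 0.3195k
q4 · q3 · q2 · q1 = -0.6629 - 0.4479i + 0.349j - 0.4879k
-0.6629 - 0.4479i + 0.349j - 0.4879k


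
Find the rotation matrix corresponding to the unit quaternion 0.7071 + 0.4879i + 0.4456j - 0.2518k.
[[0.4761, 0.7909, 0.3845], [0.0787, 0.3971, -0.9144], [-0.8759, 0.4656, 0.1268]]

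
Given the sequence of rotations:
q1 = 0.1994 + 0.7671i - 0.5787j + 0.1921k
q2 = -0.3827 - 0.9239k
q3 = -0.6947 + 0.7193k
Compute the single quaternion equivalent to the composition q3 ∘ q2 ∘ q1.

q2 · q1 = 0.1012 - 0.8282i - 0.4873j - 0.2577k
q3 · q2 · q1 = 0.1151 + 0.9259i - 0.2572j + 0.2518k
0.1151 + 0.9259i - 0.2572j + 0.2518k


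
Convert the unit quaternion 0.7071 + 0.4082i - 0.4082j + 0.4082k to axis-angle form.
axis = (√3/3, -√3/3, √3/3), θ = π/2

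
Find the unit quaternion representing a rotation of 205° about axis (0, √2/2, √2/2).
-0.2164 + 0.6903j + 0.6903k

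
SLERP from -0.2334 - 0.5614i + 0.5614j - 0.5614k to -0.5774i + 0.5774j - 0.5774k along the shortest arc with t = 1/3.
-0.1564 - 0.5702i + 0.5702j - 0.5702k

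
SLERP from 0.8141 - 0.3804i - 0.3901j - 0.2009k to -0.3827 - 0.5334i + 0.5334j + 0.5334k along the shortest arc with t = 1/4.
0.7933 - 0.1509i - 0.4881j - 0.3312k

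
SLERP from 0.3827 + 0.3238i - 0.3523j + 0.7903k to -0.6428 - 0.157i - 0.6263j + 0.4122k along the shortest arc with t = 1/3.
0.0219 + 0.1885i - 0.5554j + 0.8096k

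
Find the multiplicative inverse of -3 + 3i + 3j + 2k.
-0.0968 - 0.0968i - 0.0968j - 0.0645k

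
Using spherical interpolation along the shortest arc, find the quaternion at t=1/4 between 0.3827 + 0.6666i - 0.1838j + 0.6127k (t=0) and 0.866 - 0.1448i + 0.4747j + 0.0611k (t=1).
0.6345 + 0.5345i + 0.0027j + 0.5583k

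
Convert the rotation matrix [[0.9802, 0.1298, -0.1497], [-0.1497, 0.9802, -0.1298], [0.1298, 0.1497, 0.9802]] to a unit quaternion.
0.9925 + 0.0704i - 0.0704j - 0.0704k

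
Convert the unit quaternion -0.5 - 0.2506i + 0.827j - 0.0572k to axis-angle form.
axis = (-0.2894, 0.9549, -0.066), θ = 4π/3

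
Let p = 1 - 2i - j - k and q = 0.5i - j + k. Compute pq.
1 - 1.5i + 0.5j + 3.5k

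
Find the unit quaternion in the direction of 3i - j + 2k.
0.8018i - 0.2673j + 0.5345k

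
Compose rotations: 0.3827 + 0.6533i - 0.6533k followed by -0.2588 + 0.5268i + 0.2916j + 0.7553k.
0.0502 - 0.158i + 0.9492j + 0.2676k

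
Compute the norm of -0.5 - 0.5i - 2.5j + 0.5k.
√7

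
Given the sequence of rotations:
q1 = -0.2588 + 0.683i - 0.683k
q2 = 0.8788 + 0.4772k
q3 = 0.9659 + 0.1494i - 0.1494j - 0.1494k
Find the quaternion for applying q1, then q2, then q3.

q2 · q1 = 0.0985 + 0.6002i + 0.3259j - 0.7237k
q3 · q2 · q1 = -0.054 + 0.7513i + 0.3185j - 0.5754k
-0.054 + 0.7513i + 0.3185j - 0.5754k


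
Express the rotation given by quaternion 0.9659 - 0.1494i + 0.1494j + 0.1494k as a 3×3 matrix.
[[0.9107, -0.3333, 0.244], [0.244, 0.9107, 0.3333], [-0.3333, -0.244, 0.9107]]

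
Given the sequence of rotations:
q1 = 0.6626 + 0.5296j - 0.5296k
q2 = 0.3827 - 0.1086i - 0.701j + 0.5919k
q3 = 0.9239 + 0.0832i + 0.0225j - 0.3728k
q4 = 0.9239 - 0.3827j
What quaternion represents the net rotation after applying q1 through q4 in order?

q2 · q1 = 0.9383 - 0.0142i - 0.3193j + 0.132k
q3 · q2 · q1 = 0.9245 - 0.0511i - 0.2796j - 0.2541k
q4 · q3 · q2 · q1 = 0.7471 + 0.05i - 0.6121j - 0.2543k
0.7471 + 0.05i - 0.6121j - 0.2543k


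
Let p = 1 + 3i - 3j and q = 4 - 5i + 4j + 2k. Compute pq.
31 + i - 14j - k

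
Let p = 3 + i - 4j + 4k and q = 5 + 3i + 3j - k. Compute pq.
28 + 6i + 2j + 32k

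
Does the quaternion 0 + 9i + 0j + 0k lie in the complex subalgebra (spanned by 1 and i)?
Yes. The quaternion 9i has j- and k-coefficients y = z = 0, so it lies in the complex subalgebra spanned by 1 and i.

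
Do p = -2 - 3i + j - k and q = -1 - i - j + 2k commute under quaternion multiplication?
No: pq = 2 + 6i + 8j + k ≠ 2 + 4i - 6j - 7k = qp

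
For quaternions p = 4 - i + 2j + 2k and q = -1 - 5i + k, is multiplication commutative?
No: pq = -11 - 17i - 11j + 12k ≠ -11 - 21i + 7j - 8k = qp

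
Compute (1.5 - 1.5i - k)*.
1.5 + 1.5i + k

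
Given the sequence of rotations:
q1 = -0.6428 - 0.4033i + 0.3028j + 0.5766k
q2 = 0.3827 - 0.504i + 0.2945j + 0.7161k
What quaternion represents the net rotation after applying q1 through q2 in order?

q2 · q1 = -0.9513 + 0.1226i - 0.0716j - 0.2735k
-0.9513 + 0.1226i - 0.0716j - 0.2735k


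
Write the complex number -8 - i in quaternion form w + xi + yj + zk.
-8 - i + 0j + 0k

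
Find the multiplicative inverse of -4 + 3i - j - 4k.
-0.0952 - 0.0714i + 0.0238j + 0.0952k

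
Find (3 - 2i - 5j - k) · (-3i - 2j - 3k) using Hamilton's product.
-19 + 4i - 9j - 20k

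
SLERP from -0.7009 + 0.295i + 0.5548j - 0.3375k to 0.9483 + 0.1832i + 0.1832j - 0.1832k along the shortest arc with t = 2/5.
-0.9375 + 0.1156i + 0.2946j - 0.1449k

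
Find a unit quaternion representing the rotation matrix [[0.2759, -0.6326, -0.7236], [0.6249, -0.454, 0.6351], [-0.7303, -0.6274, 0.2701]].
0.5225 - 0.6041i + 0.0032j + 0.6017k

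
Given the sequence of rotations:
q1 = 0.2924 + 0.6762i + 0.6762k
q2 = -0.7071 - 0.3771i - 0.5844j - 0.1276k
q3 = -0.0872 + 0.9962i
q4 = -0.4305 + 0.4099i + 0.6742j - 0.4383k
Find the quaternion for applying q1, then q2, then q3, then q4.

q2 · q1 = 0.1345 - 0.9836i - 0.0022j - 0.1203k
q3 · q2 · q1 = 0.9681 + 0.2198i + 0.12j + 0.0083k
q4 · q3 · q2 · q1 = -0.5841 + 0.3604i + 0.5013j - 0.5269k
-0.5841 + 0.3604i + 0.5013j - 0.5269k


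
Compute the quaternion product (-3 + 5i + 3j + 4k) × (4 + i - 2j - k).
-7 + 22i + 27j + 6k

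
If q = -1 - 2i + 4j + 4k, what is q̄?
-1 + 2i - 4j - 4k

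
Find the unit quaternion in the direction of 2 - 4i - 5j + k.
0.2949 - 0.5898i - 0.7372j + 0.1474k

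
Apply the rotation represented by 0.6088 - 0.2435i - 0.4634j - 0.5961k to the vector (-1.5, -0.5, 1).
(-0.539, 1.514, -0.958)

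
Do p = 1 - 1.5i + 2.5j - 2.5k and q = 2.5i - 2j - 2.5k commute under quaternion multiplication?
No: pq = 2.5 - 8.75i - 12j - 5.75k ≠ 2.5 + 13.75i + 8j + 0.75k = qp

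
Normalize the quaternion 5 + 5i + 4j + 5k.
0.5241 + 0.5241i + 0.4193j + 0.5241k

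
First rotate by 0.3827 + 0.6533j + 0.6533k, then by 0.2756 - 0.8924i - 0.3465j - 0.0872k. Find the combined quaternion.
0.3888 - 0.5109i + 0.6304j - 0.4363k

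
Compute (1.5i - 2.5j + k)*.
-1.5i + 2.5j - k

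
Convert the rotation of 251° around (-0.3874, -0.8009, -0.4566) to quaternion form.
-0.5807 - 0.3154i - 0.652j - 0.3717k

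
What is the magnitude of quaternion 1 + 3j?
√10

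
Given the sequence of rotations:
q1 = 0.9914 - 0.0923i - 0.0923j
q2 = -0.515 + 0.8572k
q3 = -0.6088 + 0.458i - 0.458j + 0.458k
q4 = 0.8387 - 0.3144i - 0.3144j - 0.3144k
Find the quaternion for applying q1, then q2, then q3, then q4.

q2 · q1 = -0.5106 + 0.1267i - 0.0316j + 0.8498k
q3 · q2 · q1 = -0.1509 - 0.6857i - 0.0781j - 0.7077k
q4 · q3 · q2 · q1 = -0.5892 - 0.3297i - 0.025j - 0.7371k
-0.5892 - 0.3297i - 0.025j - 0.7371k


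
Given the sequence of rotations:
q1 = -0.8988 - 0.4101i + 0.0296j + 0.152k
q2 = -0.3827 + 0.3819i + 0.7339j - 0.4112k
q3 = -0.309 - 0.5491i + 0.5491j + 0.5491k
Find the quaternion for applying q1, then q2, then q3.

q2 · q1 = 0.5414 - 0.0626i - 0.5604j + 0.6237k
q3 · q2 · q1 = -0.2364 + 0.3722i + 0.7785j + 0.4466k
-0.2364 + 0.3722i + 0.7785j + 0.4466k
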